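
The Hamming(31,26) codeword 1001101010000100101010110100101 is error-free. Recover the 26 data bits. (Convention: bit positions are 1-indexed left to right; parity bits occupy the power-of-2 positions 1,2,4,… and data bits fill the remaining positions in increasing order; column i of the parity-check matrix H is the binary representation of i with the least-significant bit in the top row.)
Parity bits occupy power-of-2 positions; data bits are at positions {3,5,6,7,9,10,11,12,13,14,15,17,18,19,20,21,22,23,24,25,26,27,28,29,30,31} (1-indexed).
Extract: c[3]=0 c[5]=1 c[6]=0 c[7]=1 c[9]=1 c[10]=0 c[11]=0 c[12]=0 c[13]=0 c[14]=1 c[15]=0 c[17]=1 c[18]=0 c[19]=1 c[20]=0 c[21]=1 c[22]=0 c[23]=1 c[24]=1 c[25]=0 c[26]=1 c[27]=0 c[28]=0 c[29]=1 c[30]=0 c[31]=1
Data = 01011000010101010110100101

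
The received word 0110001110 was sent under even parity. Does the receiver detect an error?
Sum of received bits: 0+1+1+0+0+0+1+1+1+0 = 5; 5 mod 2 = 1. Result is 1 ≠ 0 → error detected.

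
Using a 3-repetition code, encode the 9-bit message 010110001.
Repeat each bit 3× and concatenate:
0→000  1→111  0→000  1→111  1→111  0→000  0→000  0→000  1→111
Codeword = 000111000111111000000000111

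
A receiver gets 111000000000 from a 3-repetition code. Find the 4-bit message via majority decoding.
Split into 3-bit blocks and majority-vote each:
  block 1 = 111: 3 ones, 0 zeros → 1
  block 2 = 000: 0 ones, 3 zeros → 0
  block 3 = 000: 0 ones, 3 zeros → 0
  block 4 = 000: 0 ones, 3 zeros → 0
Decoded = 1000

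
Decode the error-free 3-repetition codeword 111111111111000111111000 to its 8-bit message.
Split into 3-bit blocks: 111 111 111 111 000 111 111 000
Data = 11110110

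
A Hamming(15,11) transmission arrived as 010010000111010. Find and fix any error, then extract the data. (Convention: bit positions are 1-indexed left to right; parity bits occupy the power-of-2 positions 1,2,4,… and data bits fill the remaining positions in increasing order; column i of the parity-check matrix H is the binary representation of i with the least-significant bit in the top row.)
Syndrome s = H · r^T (mod 2), r = 010010000111010:
  s[0] = (101010101010101)·(010010000111010) mod 2 = 0+0+0+0+1+0+0+0+0+0+1+0+0+0+0 mod 2 = 0
  s[1] = (011001100110011)·(010010000111010) mod 2 = 0+1+0+0+0+0+0+0+0+1+1+0+0+1+0 mod 2 = 0
  s[2] = (000111100001111)·(010010000111010) mod 2 = 0+0+0+0+1+0+0+0+0+0+0+1+0+1+0 mod 2 = 1
  s[3] = (000000011111111)·(010010000111010) mod 2 = 0+0+0+0+0+0+0+0+0+1+1+1+0+1+0 mod 2 = 0
Syndrome = 0010
Column 4 of H equals this syndrome → error at bit 4 (1-indexed).
Flip bit 4: 010010000111010 → 010110000111010
Extract data bits at positions {3,5,6,7,9,10,11,12,13,14,15}: 01000111010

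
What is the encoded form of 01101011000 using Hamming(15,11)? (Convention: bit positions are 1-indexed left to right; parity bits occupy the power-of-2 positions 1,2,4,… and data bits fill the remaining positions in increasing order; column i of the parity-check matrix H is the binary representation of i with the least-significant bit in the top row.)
Codeword c = d · G (mod 2), d = 01101011000:
  c[0] = d·G[:,0] = (01101011000)·(11011010101) mod 2 = 0+1+0+0+1+0+1+0+0+0+0 mod 2 = 1
  c[1] = d·G[:,1] = (01101011000)·(10110110011) mod 2 = 0+0+1+0+0+0+1+0+0+0+0 mod 2 = 0
  c[2] = d·G[:,2] = (01101011000)·(10000000000) mod 2 = 0+0+0+0+0+0+0+0+0+0+0 mod 2 = 0
  c[3] = d·G[:,3] = (01101011000)·(01110001111) mod 2 = 0+1+1+0+0+0+0+1+0+0+0 mod 2 = 1
  c[4] = d·G[:,4] = (01101011000)·(01000000000) mod 2 = 0+1+0+0+0+0+0+0+0+0+0 mod 2 = 1
  c[5] = d·G[:,5] = (01101011000)·(00100000000) mod 2 = 0+0+1+0+0+0+0+0+0+0+0 mod 2 = 1
  c[6] = d·G[:,6] = (01101011000)·(00010000000) mod 2 = 0+0+0+0+0+0+0+0+0+0+0 mod 2 = 0
  c[7] = d·G[:,7] = (01101011000)·(00001111111) mod 2 = 0+0+0+0+1+0+1+1+0+0+0 mod 2 = 1
  c[8] = d·G[:,8] = (01101011000)·(00001000000) mod 2 = 0+0+0+0+1+0+0+0+0+0+0 mod 2 = 1
  c[9] = d·G[:,9] = (01101011000)·(00000100000) mod 2 = 0+0+0+0+0+0+0+0+0+0+0 mod 2 = 0
  c[10] = d·G[:,10] = (01101011000)·(00000010000) mod 2 = 0+0+0+0+0+0+1+0+0+0+0 mod 2 = 1
  c[11] = d·G[:,11] = (01101011000)·(00000001000) mod 2 = 0+0+0+0+0+0+0+1+0+0+0 mod 2 = 1
  c[12] = d·G[:,12] = (01101011000)·(00000000100) mod 2 = 0+0+0+0+0+0+0+0+0+0+0 mod 2 = 0
  c[13] = d·G[:,13] = (01101011000)·(00000000010) mod 2 = 0+0+0+0+0+0+0+0+0+0+0 mod 2 = 0
  c[14] = d·G[:,14] = (01101011000)·(00000000001) mod 2 = 0+0+0+0+0+0+0+0+0+0+0 mod 2 = 0
Codeword = 100111011011000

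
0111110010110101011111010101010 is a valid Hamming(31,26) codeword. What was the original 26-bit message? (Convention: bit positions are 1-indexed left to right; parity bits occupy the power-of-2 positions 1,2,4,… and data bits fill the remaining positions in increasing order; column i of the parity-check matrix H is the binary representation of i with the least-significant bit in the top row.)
Parity bits occupy power-of-2 positions; data bits are at positions {3,5,6,7,9,10,11,12,13,14,15,17,18,19,20,21,22,23,24,25,26,27,28,29,30,31} (1-indexed).
Extract: c[3]=1 c[5]=1 c[6]=1 c[7]=0 c[9]=1 c[10]=0 c[11]=1 c[12]=1 c[13]=0 c[14]=1 c[15]=0 c[17]=0 c[18]=1 c[19]=1 c[20]=1 c[21]=1 c[22]=1 c[23]=0 c[24]=1 c[25]=0 c[26]=1 c[27]=0 c[28]=1 c[29]=0 c[30]=1 c[31]=0
Data = 11101011010011111010101010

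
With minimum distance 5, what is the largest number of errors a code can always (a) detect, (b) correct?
(a) Detection requires d_min ≥ e+1, so e ≤ d_min − 1 = 4.
(b) Correction requires d_min ≥ 2t+1, so t ≤ ⌊(d_min − 1)/2⌋ = ⌊4/2⌋ = 2.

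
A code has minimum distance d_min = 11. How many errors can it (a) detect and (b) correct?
(a) Detection requires d_min ≥ e+1, so e ≤ d_min − 1 = 10.
(b) Correction requires d_min ≥ 2t+1, so t ≤ ⌊(d_min − 1)/2⌋ = ⌊10/2⌋ = 5.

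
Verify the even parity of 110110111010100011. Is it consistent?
Sum of all bits: 1+1+0+1+1+0+1+1+1+0+1+0+1+0+0+0+1+1 = 11; 11 mod 2 = 1. Result is 1 → parity error detected.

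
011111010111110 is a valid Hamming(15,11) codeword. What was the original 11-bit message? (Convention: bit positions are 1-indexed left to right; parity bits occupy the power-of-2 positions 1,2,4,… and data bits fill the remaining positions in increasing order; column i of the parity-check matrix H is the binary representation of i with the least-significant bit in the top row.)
Parity bits occupy power-of-2 positions; data bits are at positions {3,5,6,7,9,10,11,12,13,14,15} (1-indexed).
Extract: c[3]=1 c[5]=1 c[6]=1 c[7]=0 c[9]=0 c[10]=1 c[11]=1 c[12]=1 c[13]=1 c[14]=1 c[15]=0
Data = 11100111110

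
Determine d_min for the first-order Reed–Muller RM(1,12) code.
d_min = 2048 (RM(1,12) has length 4096 and minimum distance 2^(m−1) = 2048).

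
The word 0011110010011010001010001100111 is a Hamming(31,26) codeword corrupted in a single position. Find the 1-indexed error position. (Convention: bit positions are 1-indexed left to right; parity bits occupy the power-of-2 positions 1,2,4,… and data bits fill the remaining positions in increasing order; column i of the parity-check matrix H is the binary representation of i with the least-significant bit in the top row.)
Syndrome s = H · r^T (mod 2), r = 0011110010011010001010001100111:
  s[0] = (1010101010101010101010101010101)·(0011110010011010001010001100111) mod 2 = 0+0+1+0+1+0+0+0+1+0+0+0+1+0+1+0+0+0+1+0+1+0+0+0+1+0+0+0+1+0+1 mod 2 = 0
  s[1] = (0110011001100110011001100110011)·(0011110010011010001010001100111) mod 2 = 0+0+1+0+0+1+0+0+0+0+0+0+0+0+1+0+0+0+1+0+0+0+0+0+0+1+0+0+0+1+1 mod 2 = 1
  s[2] = (0001111000011110000111100001111)·(0011110010011010001010001100111) mod 2 = 0+0+0+1+1+1+0+0+0+0+0+1+1+0+1+0+0+0+0+0+1+0+0+0+0+0+0+0+1+1+1 mod 2 = 0
  s[3] = (0000000111111110000000011111111)·(0011110010011010001010001100111) mod 2 = 0+0+0+0+0+0+0+0+1+0+0+1+1+0+1+0+0+0+0+0+0+0+0+0+1+1+0+0+1+1+1 mod 2 = 1
  s[4] = (0000000000000001111111111111111)·(0011110010011010001010001100111) mod 2 = 0+0+0+0+0+0+0+0+0+0+0+0+0+0+0+0+0+0+1+0+1+0+0+0+1+1+0+0+1+1+1 mod 2 = 1
Syndrome = 01011
Column i of H is the binary representation of i, so the syndrome is the binary index of the flipped bit.
Read s = 01011 with s[0] as LSB: 0·2^0 + 1·2^1 + 0·2^2 + 1·2^3 + 1·2^4 = 26.
Error is at bit position 26.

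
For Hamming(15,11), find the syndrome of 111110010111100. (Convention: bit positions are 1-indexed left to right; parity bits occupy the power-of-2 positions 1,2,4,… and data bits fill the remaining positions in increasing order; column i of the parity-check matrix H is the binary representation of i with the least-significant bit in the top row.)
Syndrome s = H · r^T (mod 2), r = 111110010111100:
  s[0] = (101010101010101)·(111110010111100) mod 2 = 1+0+1+0+1+0+0+0+0+0+1+0+1+0+0 mod 2 = 1
  s[1] = (011001100110011)·(111110010111100) mod 2 = 0+1+1+0+0+0+0+0+0+1+1+0+0+0+0 mod 2 = 0
  s[2] = (000111100001111)·(111110010111100) mod 2 = 0+0+0+1+1+0+0+0+0+0+0+1+1+0+0 mod 2 = 0
  s[3] = (000000011111111)·(111110010111100) mod 2 = 0+0+0+0+0+0+0+1+0+1+1+1+1+0+0 mod 2 = 1
Syndrome = 1001
Non-zero syndrome: error at position 9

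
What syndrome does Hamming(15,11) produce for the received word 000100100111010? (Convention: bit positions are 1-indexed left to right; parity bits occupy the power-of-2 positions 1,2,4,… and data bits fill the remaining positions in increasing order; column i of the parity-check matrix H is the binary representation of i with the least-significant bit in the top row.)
Syndrome s = H · r^T (mod 2), r = 000100100111010:
  s[0] = (101010101010101)·(000100100111010) mod 2 = 0+0+0+0+0+0+1+0+0+0+1+0+0+0+0 mod 2 = 0
  s[1] = (011001100110011)·(000100100111010) mod 2 = 0+0+0+0+0+0+1+0+0+1+1+0+0+1+0 mod 2 = 0
  s[2] = (000111100001111)·(000100100111010) mod 2 = 0+0+0+1+0+0+1+0+0+0+0+1+0+1+0 mod 2 = 0
  s[3] = (000000011111111)·(000100100111010) mod 2 = 0+0+0+0+0+0+0+0+0+1+1+1+0+1+0 mod 2 = 0
Syndrome = 0000
s = 0: no error detected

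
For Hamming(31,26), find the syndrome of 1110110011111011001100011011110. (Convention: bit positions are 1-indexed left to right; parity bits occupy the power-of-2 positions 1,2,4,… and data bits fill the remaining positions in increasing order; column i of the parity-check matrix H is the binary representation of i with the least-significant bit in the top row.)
Syndrome s = H · r^T (mod 2), r = 1110110011111011001100011011110:
  s[0] = (1010101010101010101010101010101)·(1110110011111011001100011011110) mod 2 = 1+0+1+0+1+0+0+0+1+0+1+0+1+0+1+0+0+0+1+0+0+0+0+0+1+0+1+0+1+0+0 mod 2 = 1
  s[1] = (0110011001100110011001100110011)·(1110110011111011001100011011110) mod 2 = 0+1+1+0+0+1+0+0+0+1+1+0+0+0+1+0+0+0+1+0+0+0+0+0+0+0+1+0+0+1+0 mod 2 = 1
  s[2] = (0001111000011110000111100001111)·(1110110011111011001100011011110) mod 2 = 0+0+0+0+1+1+0+0+0+0+0+1+1+0+1+0+0+0+0+1+0+0+0+0+0+0+0+1+1+1+0 mod 2 = 1
  s[3] = (0000000111111110000000011111111)·(1110110011111011001100011011110) mod 2 = 0+0+0+0+0+0+0+0+1+1+1+1+1+0+1+0+0+0+0+0+0+0+0+1+1+0+1+1+1+1+0 mod 2 = 0
  s[4] = (0000000000000001111111111111111)·(1110110011111011001100011011110) mod 2 = 0+0+0+0+0+0+0+0+0+0+0+0+0+0+0+1+0+0+1+1+0+0+0+1+1+0+1+1+1+1+0 mod 2 = 1
Syndrome = 11101
Non-zero syndrome: error at position 23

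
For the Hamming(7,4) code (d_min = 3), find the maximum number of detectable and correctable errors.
Detection only: up to d_min − 1 = 2 errors.
Correction: up to ⌊(d_min − 1)/2⌋ = ⌊2/2⌋ = 1 errors.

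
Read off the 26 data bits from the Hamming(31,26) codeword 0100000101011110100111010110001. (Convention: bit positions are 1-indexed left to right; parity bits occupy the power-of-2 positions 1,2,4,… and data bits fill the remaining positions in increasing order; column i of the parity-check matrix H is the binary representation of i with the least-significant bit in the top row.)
Parity bits occupy power-of-2 positions; data bits are at positions {3,5,6,7,9,10,11,12,13,14,15,17,18,19,20,21,22,23,24,25,26,27,28,29,30,31} (1-indexed).
Extract: c[3]=0 c[5]=0 c[6]=0 c[7]=0 c[9]=0 c[10]=1 c[11]=0 c[12]=1 c[13]=1 c[14]=1 c[15]=1 c[17]=1 c[18]=0 c[19]=0 c[20]=1 c[21]=1 c[22]=1 c[23]=0 c[24]=1 c[25]=0 c[26]=1 c[27]=1 c[28]=0 c[29]=0 c[30]=0 c[31]=1
Data = 00000101111100111010110001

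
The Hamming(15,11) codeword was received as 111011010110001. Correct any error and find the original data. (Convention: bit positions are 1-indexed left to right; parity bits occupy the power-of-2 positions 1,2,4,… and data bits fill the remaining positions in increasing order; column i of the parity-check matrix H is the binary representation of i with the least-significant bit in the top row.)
Syndrome s = H · r^T (mod 2), r = 111011010110001:
  s[0] = (101010101010101)·(111011010110001) mod 2 = 1+0+1+0+1+0+0+0+0+0+1+0+0+0+1 mod 2 = 1
  s[1] = (011001100110011)·(111011010110001) mod 2 = 0+1+1+0+0+1+0+0+0+1+1+0+0+0+1 mod 2 = 0
  s[2] = (000111100001111)·(111011010110001) mod 2 = 0+0+0+0+1+1+0+0+0+0+0+0+0+0+1 mod 2 = 1
  s[3] = (000000011111111)·(111011010110001) mod 2 = 0+0+0+0+0+0+0+1+0+1+1+0+0+0+1 mod 2 = 0
Syndrome = 1010
Column 5 of H equals this syndrome → error at bit 5 (1-indexed).
Flip bit 5: 111011010110001 → 111001010110001
Extract data bits at positions {3,5,6,7,9,10,11,12,13,14,15}: 10100110001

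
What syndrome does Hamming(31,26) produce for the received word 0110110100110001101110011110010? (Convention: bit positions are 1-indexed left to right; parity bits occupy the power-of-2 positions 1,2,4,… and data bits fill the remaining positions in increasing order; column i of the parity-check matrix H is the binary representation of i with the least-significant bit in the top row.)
Syndrome s = H · r^T (mod 2), r = 0110110100110001101110011110010:
  s[0] = (1010101010101010101010101010101)·(0110110100110001101110011110010) mod 2 = 0+0+1+0+1+0+0+0+0+0+1+0+0+0+0+0+1+0+1+0+1+0+0+0+1+0+1+0+0+0+0 mod 2 = 0
  s[1] = (0110011001100110011001100110011)·(0110110100110001101110011110010) mod 2 = 0+1+1+0+0+1+0+0+0+0+1+0+0+0+0+0+0+0+1+0+0+0+0+0+0+1+1+0+0+1+0 mod 2 = 0
  s[2] = (0001111000011110000111100001111)·(0110110100110001101110011110010) mod 2 = 0+0+0+0+1+1+0+0+0+0+0+1+0+0+0+0+0+0+0+1+1+0+0+0+0+0+0+0+0+1+0 mod 2 = 0
  s[3] = (0000000111111110000000011111111)·(0110110100110001101110011110010) mod 2 = 0+0+0+0+0+0+0+1+0+0+1+1+0+0+0+0+0+0+0+0+0+0+0+1+1+1+1+0+0+1+0 mod 2 = 0
  s[4] = (0000000000000001111111111111111)·(0110110100110001101110011110010) mod 2 = 0+0+0+0+0+0+0+0+0+0+0+0+0+0+0+1+1+0+1+1+1+0+0+1+1+1+1+0+0+1+0 mod 2 = 0
Syndrome = 00000
s = 0: no error detected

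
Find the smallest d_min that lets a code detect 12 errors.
Detecting e errors requires d_min ≥ e + 1 = 12 + 1 = 13.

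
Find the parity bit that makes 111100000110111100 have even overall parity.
Sum of data bits: 1+1+1+1+0+0+0+0+0+1+1+0+1+1+1+1+0+0 = 10.
10 mod 2 = 0, so parity bit = 0.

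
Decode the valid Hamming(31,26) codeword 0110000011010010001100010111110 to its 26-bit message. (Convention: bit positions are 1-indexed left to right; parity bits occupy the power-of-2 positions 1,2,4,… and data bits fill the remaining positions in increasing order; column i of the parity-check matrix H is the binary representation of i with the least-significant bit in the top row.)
Parity bits occupy power-of-2 positions; data bits are at positions {3,5,6,7,9,10,11,12,13,14,15,17,18,19,20,21,22,23,24,25,26,27,28,29,30,31} (1-indexed).
Extract: c[3]=1 c[5]=0 c[6]=0 c[7]=0 c[9]=1 c[10]=1 c[11]=0 c[12]=1 c[13]=0 c[14]=0 c[15]=1 c[17]=0 c[18]=0 c[19]=1 c[20]=1 c[21]=0 c[22]=0 c[23]=0 c[24]=1 c[25]=0 c[26]=1 c[27]=1 c[28]=1 c[29]=1 c[30]=1 c[31]=0
Data = 10001101001001100010111110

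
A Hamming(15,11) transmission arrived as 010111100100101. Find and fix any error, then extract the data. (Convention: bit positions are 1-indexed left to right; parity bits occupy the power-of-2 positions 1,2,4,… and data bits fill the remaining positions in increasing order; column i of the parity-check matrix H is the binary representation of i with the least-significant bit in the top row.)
Syndrome s = H · r^T (mod 2), r = 010111100100101:
  s[0] = (101010101010101)·(010111100100101) mod 2 = 0+0+0+0+1+0+1+0+0+0+0+0+1+0+1 mod 2 = 0
  s[1] = (011001100110011)·(010111100100101) mod 2 = 0+1+0+0+0+1+1+0+0+1+0+0+0+0+1 mod 2 = 1
  s[2] = (000111100001111)·(010111100100101) mod 2 = 0+0+0+1+1+1+1+0+0+0+0+0+1+0+1 mod 2 = 0
  s[3] = (000000011111111)·(010111100100101) mod 2 = 0+0+0+0+0+0+0+0+0+1+0+0+1+0+1 mod 2 = 1
Syndrome = 0101
Column 10 of H equals this syndrome → error at bit 10 (1-indexed).
Flip bit 10: 010111100100101 → 010111100000101
Extract data bits at positions {3,5,6,7,9,10,11,12,13,14,15}: 01110000101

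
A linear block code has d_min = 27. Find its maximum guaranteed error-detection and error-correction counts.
(a) Detection requires d_min ≥ e+1, so e ≤ d_min − 1 = 26.
(b) Correction requires d_min ≥ 2t+1, so t ≤ ⌊(d_min − 1)/2⌋ = ⌊26/2⌋ = 13.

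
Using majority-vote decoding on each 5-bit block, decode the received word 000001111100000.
Split into 5-bit blocks and majority-vote each:
  block 1 = 00000: 0 ones, 5 zeros → 0
  block 2 = 11111: 5 ones, 0 zeros → 1
  block 3 = 00000: 0 ones, 5 zeros → 0
Decoded = 010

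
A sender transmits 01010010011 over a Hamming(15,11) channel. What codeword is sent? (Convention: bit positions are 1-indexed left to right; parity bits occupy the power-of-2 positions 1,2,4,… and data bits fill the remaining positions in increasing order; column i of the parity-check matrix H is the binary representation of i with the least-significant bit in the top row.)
Codeword c = d · G (mod 2), d = 01010010011:
  c[0] = d·G[:,0] = (01010010011)·(11011010101) mod 2 = 0+1+0+1+0+0+1+0+0+0+1 mod 2 = 0
  c[1] = d·G[:,1] = (01010010011)·(10110110011) mod 2 = 0+0+0+1+0+0+1+0+0+1+1 mod 2 = 0
  c[2] = d·G[:,2] = (01010010011)·(10000000000) mod 2 = 0+0+0+0+0+0+0+0+0+0+0 mod 2 = 0
  c[3] = d·G[:,3] = (01010010011)·(01110001111) mod 2 = 0+1+0+1+0+0+0+0+0+1+1 mod 2 = 0
  c[4] = d·G[:,4] = (01010010011)·(01000000000) mod 2 = 0+1+0+0+0+0+0+0+0+0+0 mod 2 = 1
  c[5] = d·G[:,5] = (01010010011)·(00100000000) mod 2 = 0+0+0+0+0+0+0+0+0+0+0 mod 2 = 0
  c[6] = d·G[:,6] = (01010010011)·(00010000000) mod 2 = 0+0+0+1+0+0+0+0+0+0+0 mod 2 = 1
  c[7] = d·G[:,7] = (01010010011)·(00001111111) mod 2 = 0+0+0+0+0+0+1+0+0+1+1 mod 2 = 1
  c[8] = d·G[:,8] = (01010010011)·(00001000000) mod 2 = 0+0+0+0+0+0+0+0+0+0+0 mod 2 = 0
  c[9] = d·G[:,9] = (01010010011)·(00000100000) mod 2 = 0+0+0+0+0+0+0+0+0+0+0 mod 2 = 0
  c[10] = d·G[:,10] = (01010010011)·(00000010000) mod 2 = 0+0+0+0+0+0+1+0+0+0+0 mod 2 = 1
  c[11] = d·G[:,11] = (01010010011)·(00000001000) mod 2 = 0+0+0+0+0+0+0+0+0+0+0 mod 2 = 0
  c[12] = d·G[:,12] = (01010010011)·(00000000100) mod 2 = 0+0+0+0+0+0+0+0+0+0+0 mod 2 = 0
  c[13] = d·G[:,13] = (01010010011)·(00000000010) mod 2 = 0+0+0+0+0+0+0+0+0+1+0 mod 2 = 1
  c[14] = d·G[:,14] = (01010010011)·(00000000001) mod 2 = 0+0+0+0+0+0+0+0+0+0+1 mod 2 = 1
Codeword = 000010110010011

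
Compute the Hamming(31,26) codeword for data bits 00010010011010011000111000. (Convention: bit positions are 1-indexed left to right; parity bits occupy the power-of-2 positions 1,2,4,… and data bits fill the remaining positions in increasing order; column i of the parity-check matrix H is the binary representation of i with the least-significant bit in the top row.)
Codeword c = d · G (mod 2), d = 00010010011010011000111000:
  c[0] = d·G[:,0] = (00010010011010011000111000)·(11011010101101010101010101) mod 2 = 0+0+0+1+0+0+1+0+0+0+1+0+0+0+0+1+0+0+0+0+0+1+0+0+0+0 mod 2 = 1
  c[1] = d·G[:,1] = (00010010011010011000111000)·(10110110011011001100110011) mod 2 = 0+0+0+1+0+0+1+0+0+1+1+0+1+0+0+0+1+0+0+0+1+1+0+0+0+0 mod 2 = 0
  c[2] = d·G[:,2] = (00010010011010011000111000)·(10000000000000000000000000) mod 2 = 0+0+0+0+0+0+0+0+0+0+0+0+0+0+0+0+0+0+0+0+0+0+0+0+0+0 mod 2 = 0
  c[3] = d·G[:,3] = (00010010011010011000111000)·(01110001111000111100001111) mod 2 = 0+0+0+1+0+0+0+0+0+1+1+0+0+0+0+1+1+0+0+0+0+0+1+0+0+0 mod 2 = 0
  c[4] = d·G[:,4] = (00010010011010011000111000)·(01000000000000000000000000) mod 2 = 0+0+0+0+0+0+0+0+0+0+0+0+0+0+0+0+0+0+0+0+0+0+0+0+0+0 mod 2 = 0
  c[5] = d·G[:,5] = (00010010011010011000111000)·(00100000000000000000000000) mod 2 = 0+0+0+0+0+0+0+0+0+0+0+0+0+0+0+0+0+0+0+0+0+0+0+0+0+0 mod 2 = 0
  c[6] = d·G[:,6] = (00010010011010011000111000)·(00010000000000000000000000) mod 2 = 0+0+0+1+0+0+0+0+0+0+0+0+0+0+0+0+0+0+0+0+0+0+0+0+0+0 mod 2 = 1
  c[7] = d·G[:,7] = (00010010011010011000111000)·(00001111111000000011111111) mod 2 = 0+0+0+0+0+0+1+0+0+1+1+0+0+0+0+0+0+0+0+0+1+1+1+0+0+0 mod 2 = 0
  c[8] = d·G[:,8] = (00010010011010011000111000)·(00001000000000000000000000) mod 2 = 0+0+0+0+0+0+0+0+0+0+0+0+0+0+0+0+0+0+0+0+0+0+0+0+0+0 mod 2 = 0
  c[9] = d·G[:,9] = (00010010011010011000111000)·(00000100000000000000000000) mod 2 = 0+0+0+0+0+0+0+0+0+0+0+0+0+0+0+0+0+0+0+0+0+0+0+0+0+0 mod 2 = 0
  c[10] = d·G[:,10] = (00010010011010011000111000)·(00000010000000000000000000) mod 2 = 0+0+0+0+0+0+1+0+0+0+0+0+0+0+0+0+0+0+0+0+0+0+0+0+0+0 mod 2 = 1
  c[11] = d·G[:,11] = (00010010011010011000111000)·(00000001000000000000000000) mod 2 = 0+0+0+0+0+0+0+0+0+0+0+0+0+0+0+0+0+0+0+0+0+0+0+0+0+0 mod 2 = 0
  c[12] = d·G[:,12] = (00010010011010011000111000)·(00000000100000000000000000) mod 2 = 0+0+0+0+0+0+0+0+0+0+0+0+0+0+0+0+0+0+0+0+0+0+0+0+0+0 mod 2 = 0
  c[13] = d·G[:,13] = (00010010011010011000111000)·(00000000010000000000000000) mod 2 = 0+0+0+0+0+0+0+0+0+1+0+0+0+0+0+0+0+0+0+0+0+0+0+0+0+0 mod 2 = 1
  c[14] = d·G[:,14] = (00010010011010011000111000)·(00000000001000000000000000) mod 2 = 0+0+0+0+0+0+0+0+0+0+1+0+0+0+0+0+0+0+0+0+0+0+0+0+0+0 mod 2 = 1
  c[15] = d·G[:,15] = (00010010011010011000111000)·(00000000000111111111111111) mod 2 = 0+0+0+0+0+0+0+0+0+0+0+0+1+0+0+1+1+0+0+0+1+1+1+0+0+0 mod 2 = 0
  c[16] = d·G[:,16] = (00010010011010011000111000)·(00000000000100000000000000) mod 2 = 0+0+0+0+0+0+0+0+0+0+0+0+0+0+0+0+0+0+0+0+0+0+0+0+0+0 mod 2 = 0
  c[17] = d·G[:,17] = (00010010011010011000111000)·(00000000000010000000000000) mod 2 = 0+0+0+0+0+0+0+0+0+0+0+0+1+0+0+0+0+0+0+0+0+0+0+0+0+0 mod 2 = 1
  c[18] = d·G[:,18] = (00010010011010011000111000)·(00000000000001000000000000) mod 2 = 0+0+0+0+0+0+0+0+0+0+0+0+0+0+0+0+0+0+0+0+0+0+0+0+0+0 mod 2 = 0
  c[19] = d·G[:,19] = (00010010011010011000111000)·(00000000000000100000000000) mod 2 = 0+0+0+0+0+0+0+0+0+0+0+0+0+0+0+0+0+0+0+0+0+0+0+0+0+0 mod 2 = 0
  c[20] = d·G[:,20] = (00010010011010011000111000)·(00000000000000010000000000) mod 2 = 0+0+0+0+0+0+0+0+0+0+0+0+0+0+0+1+0+0+0+0+0+0+0+0+0+0 mod 2 = 1
  c[21] = d·G[:,21] = (00010010011010011000111000)·(00000000000000001000000000) mod 2 = 0+0+0+0+0+0+0+0+0+0+0+0+0+0+0+0+1+0+0+0+0+0+0+0+0+0 mod 2 = 1
  c[22] = d·G[:,22] = (00010010011010011000111000)·(00000000000000000100000000) mod 2 = 0+0+0+0+0+0+0+0+0+0+0+0+0+0+0+0+0+0+0+0+0+0+0+0+0+0 mod 2 = 0
  c[23] = d·G[:,23] = (00010010011010011000111000)·(00000000000000000010000000) mod 2 = 0+0+0+0+0+0+0+0+0+0+0+0+0+0+0+0+0+0+0+0+0+0+0+0+0+0 mod 2 = 0
  c[24] = d·G[:,24] = (00010010011010011000111000)·(00000000000000000001000000) mod 2 = 0+0+0+0+0+0+0+0+0+0+0+0+0+0+0+0+0+0+0+0+0+0+0+0+0+0 mod 2 = 0
  c[25] = d·G[:,25] = (00010010011010011000111000)·(00000000000000000000100000) mod 2 = 0+0+0+0+0+0+0+0+0+0+0+0+0+0+0+0+0+0+0+0+1+0+0+0+0+0 mod 2 = 1
  c[26] = d·G[:,26] = (00010010011010011000111000)·(00000000000000000000010000) mod 2 = 0+0+0+0+0+0+0+0+0+0+0+0+0+0+0+0+0+0+0+0+0+1+0+0+0+0 mod 2 = 1
  c[27] = d·G[:,27] = (00010010011010011000111000)·(00000000000000000000001000) mod 2 = 0+0+0+0+0+0+0+0+0+0+0+0+0+0+0+0+0+0+0+0+0+0+1+0+0+0 mod 2 = 1
  c[28] = d·G[:,28] = (00010010011010011000111000)·(00000000000000000000000100) mod 2 = 0+0+0+0+0+0+0+0+0+0+0+0+0+0+0+0+0+0+0+0+0+0+0+0+0+0 mod 2 = 0
  c[29] = d·G[:,29] = (00010010011010011000111000)·(00000000000000000000000010) mod 2 = 0+0+0+0+0+0+0+0+0+0+0+0+0+0+0+0+0+0+0+0+0+0+0+0+0+0 mod 2 = 0
  c[30] = d·G[:,30] = (00010010011010011000111000)·(00000000000000000000000001) mod 2 = 0+0+0+0+0+0+0+0+0+0+0+0+0+0+0+0+0+0+0+0+0+0+0+0+0+0 mod 2 = 0
Codeword = 1000001000100110010011000111000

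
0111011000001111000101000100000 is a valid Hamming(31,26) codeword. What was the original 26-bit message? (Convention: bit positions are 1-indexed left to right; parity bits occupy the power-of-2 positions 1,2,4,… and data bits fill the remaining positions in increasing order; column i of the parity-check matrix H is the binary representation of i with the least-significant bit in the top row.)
Parity bits occupy power-of-2 positions; data bits are at positions {3,5,6,7,9,10,11,12,13,14,15,17,18,19,20,21,22,23,24,25,26,27,28,29,30,31} (1-indexed).
Extract: c[3]=1 c[5]=0 c[6]=1 c[7]=1 c[9]=0 c[10]=0 c[11]=0 c[12]=0 c[13]=1 c[14]=1 c[15]=1 c[17]=0 c[18]=0 c[19]=0 c[20]=1 c[21]=0 c[22]=1 c[23]=0 c[24]=0 c[25]=0 c[26]=1 c[27]=0 c[28]=0 c[29]=0 c[30]=0 c[31]=0
Data = 10110000111000101000100000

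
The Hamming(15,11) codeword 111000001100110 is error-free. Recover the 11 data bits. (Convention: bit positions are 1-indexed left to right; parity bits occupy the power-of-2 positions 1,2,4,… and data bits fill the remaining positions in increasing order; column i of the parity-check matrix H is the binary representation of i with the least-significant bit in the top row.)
Parity bits occupy power-of-2 positions; data bits are at positions {3,5,6,7,9,10,11,12,13,14,15} (1-indexed).
Extract: c[3]=1 c[5]=0 c[6]=0 c[7]=0 c[9]=1 c[10]=1 c[11]=0 c[12]=0 c[13]=1 c[14]=1 c[15]=0
Data = 10001100110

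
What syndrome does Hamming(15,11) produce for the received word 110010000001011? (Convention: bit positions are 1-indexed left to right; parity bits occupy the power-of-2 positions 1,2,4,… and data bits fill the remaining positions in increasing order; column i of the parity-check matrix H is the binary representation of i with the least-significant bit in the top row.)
Syndrome s = H · r^T (mod 2), r = 110010000001011:
  s[0] = (101010101010101)·(110010000001011) mod 2 = 1+0+0+0+1+0+0+0+0+0+0+0+0+0+1 mod 2 = 1
  s[1] = (011001100110011)·(110010000001011) mod 2 = 0+1+0+0+0+0+0+0+0+0+0+0+0+1+1 mod 2 = 1
  s[2] = (000111100001111)·(110010000001011) mod 2 = 0+0+0+0+1+0+0+0+0+0+0+1+0+1+1 mod 2 = 0
  s[3] = (000000011111111)·(110010000001011) mod 2 = 0+0+0+0+0+0+0+0+0+0+0+1+0+1+1 mod 2 = 1
Syndrome = 1101
Non-zero syndrome: error at position 11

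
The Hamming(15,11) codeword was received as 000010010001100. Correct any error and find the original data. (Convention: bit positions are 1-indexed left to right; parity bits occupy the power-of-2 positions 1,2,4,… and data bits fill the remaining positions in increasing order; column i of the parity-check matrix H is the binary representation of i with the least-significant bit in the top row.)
Syndrome s = H · r^T (mod 2), r = 000010010001100:
  s[0] = (101010101010101)·(000010010001100) mod 2 = 0+0+0+0+1+0+0+0+0+0+0+0+1+0+0 mod 2 = 0
  s[1] = (011001100110011)·(000010010001100) mod 2 = 0+0+0+0+0+0+0+0+0+0+0+0+0+0+0 mod 2 = 0
  s[2] = (000111100001111)·(000010010001100) mod 2 = 0+0+0+0+1+0+0+0+0+0+0+1+1+0+0 mod 2 = 1
  s[3] = (000000011111111)·(000010010001100) mod 2 = 0+0+0+0+0+0+0+1+0+0+0+1+1+0+0 mod 2 = 1
Syndrome = 0011
Column 12 of H equals this syndrome → error at bit 12 (1-indexed).
Flip bit 12: 000010010001100 → 000010010000100
Extract data bits at positions {3,5,6,7,9,10,11,12,13,14,15}: 01000000100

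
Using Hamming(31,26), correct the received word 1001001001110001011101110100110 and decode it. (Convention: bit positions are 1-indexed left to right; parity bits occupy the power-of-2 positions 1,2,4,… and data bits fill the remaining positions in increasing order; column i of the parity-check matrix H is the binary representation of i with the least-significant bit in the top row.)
Syndrome s = H · r^T (mod 2), r = 1001001001110001011101110100110:
  s[0] = (1010101010101010101010101010101)·(1001001001110001011101110100110) mod 2 = 1+0+0+0+0+0+1+0+0+0+1+0+0+0+0+0+0+0+1+0+0+0+1+0+0+0+0+0+1+0+0 mod 2 = 0
  s[1] = (0110011001100110011001100110011)·(1001001001110001011101110100110) mod 2 = 0+0+0+0+0+0+1+0+0+1+1+0+0+0+0+0+0+1+1+0+0+1+1+0+0+1+0+0+0+1+0 mod 2 = 1
  s[2] = (0001111000011110000111100001111)·(1001001001110001011101110100110) mod 2 = 0+0+0+1+0+0+1+0+0+0+0+1+0+0+0+0+0+0+0+1+0+1+1+0+0+0+0+0+1+1+0 mod 2 = 0
  s[3] = (0000000111111110000000011111111)·(1001001001110001011101110100110) mod 2 = 0+0+0+0+0+0+0+0+0+1+1+1+0+0+0+0+0+0+0+0+0+0+0+1+0+1+0+0+1+1+0 mod 2 = 1
  s[4] = (0000000000000001111111111111111)·(1001001001110001011101110100110) mod 2 = 0+0+0+0+0+0+0+0+0+0+0+0+0+0+0+1+0+1+1+1+0+1+1+1+0+1+0+0+1+1+0 mod 2 = 0
Syndrome = 01010
Column 10 of H equals this syndrome → error at bit 10 (1-indexed).
Flip bit 10: 1001001001110001011101110100110 → 1001001000110001011101110100110
Extract data bits at positions {3,5,6,7,9,10,11,12,13,14,15,17,18,19,20,21,22,23,24,25,26,27,28,29,30,31}: 00010011000011101110100110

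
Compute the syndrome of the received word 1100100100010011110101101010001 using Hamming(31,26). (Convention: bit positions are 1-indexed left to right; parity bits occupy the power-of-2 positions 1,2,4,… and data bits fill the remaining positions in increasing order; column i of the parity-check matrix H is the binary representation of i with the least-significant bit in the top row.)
Syndrome s = H · r^T (mod 2), r = 1100100100010011110101101010001:
  s[0] = (1010101010101010101010101010101)·(1100100100010011110101101010001) mod 2 = 1+0+0+0+1+0+0+0+0+0+0+0+0+0+1+0+1+0+0+0+0+0+1+0+1+0+1+0+0+0+1 mod 2 = 0
  s[1] = (0110011001100110011001100110011)·(1100100100010011110101101010001) mod 2 = 0+1+0+0+0+0+0+0+0+0+0+0+0+0+1+0+0+1+0+0+0+1+1+0+0+0+1+0+0+0+1 mod 2 = 1
  s[2] = (0001111000011110000111100001111)·(1100100100010011110101101010001) mod 2 = 0+0+0+0+1+0+0+0+0+0+0+1+0+0+1+0+0+0+0+1+0+1+1+0+0+0+0+0+0+0+1 mod 2 = 1
  s[3] = (0000000111111110000000011111111)·(1100100100010011110101101010001) mod 2 = 0+0+0+0+0+0+0+1+0+0+0+1+0+0+1+0+0+0+0+0+0+0+0+0+1+0+1+0+0+0+1 mod 2 = 0
  s[4] = (0000000000000001111111111111111)·(1100100100010011110101101010001) mod 2 = 0+0+0+0+0+0+0+0+0+0+0+0+0+0+0+1+1+1+0+1+0+1+1+0+1+0+1+0+0+0+1 mod 2 = 1
Syndrome = 01101
Non-zero syndrome: error at position 22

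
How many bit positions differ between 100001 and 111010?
XOR = 011011, count of 1s = 4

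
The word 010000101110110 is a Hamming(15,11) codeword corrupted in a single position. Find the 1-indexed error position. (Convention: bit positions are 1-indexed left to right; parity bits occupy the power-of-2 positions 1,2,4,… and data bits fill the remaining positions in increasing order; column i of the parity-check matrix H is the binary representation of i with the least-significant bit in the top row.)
Syndrome s = H · r^T (mod 2), r = 010000101110110:
  s[0] = (101010101010101)·(010000101110110) mod 2 = 0+0+0+0+0+0+1+0+1+0+1+0+1+0+0 mod 2 = 0
  s[1] = (011001100110011)·(010000101110110) mod 2 = 0+1+0+0+0+0+1+0+0+1+1+0+0+1+0 mod 2 = 1
  s[2] = (000111100001111)·(010000101110110) mod 2 = 0+0+0+0+0+0+1+0+0+0+0+0+1+1+0 mod 2 = 1
  s[3] = (000000011111111)·(010000101110110) mod 2 = 0+0+0+0+0+0+0+0+1+1+1+0+1+1+0 mod 2 = 1
Syndrome = 0111
Column i of H is the binary representation of i, so the syndrome is the binary index of the flipped bit.
Read s = 0111 with s[0] as LSB: 0·2^0 + 1·2^1 + 1·2^2 + 1·2^3 = 14.
Error is at bit position 14.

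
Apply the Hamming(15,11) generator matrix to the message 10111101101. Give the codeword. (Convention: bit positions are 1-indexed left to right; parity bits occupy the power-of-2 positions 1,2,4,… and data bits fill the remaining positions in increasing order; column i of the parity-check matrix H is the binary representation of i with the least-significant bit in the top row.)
Codeword c = d · G (mod 2), d = 10111101101:
  c[0] = d·G[:,0] = (10111101101)·(11011010101) mod 2 = 1+0+0+1+1+0+0+0+1+0+1 mod 2 = 1
  c[1] = d·G[:,1] = (10111101101)·(10110110011) mod 2 = 1+0+1+1+0+1+0+0+0+0+1 mod 2 = 1
  c[2] = d·G[:,2] = (10111101101)·(10000000000) mod 2 = 1+0+0+0+0+0+0+0+0+0+0 mod 2 = 1
  c[3] = d·G[:,3] = (10111101101)·(01110001111) mod 2 = 0+0+1+1+0+0+0+1+1+0+1 mod 2 = 1
  c[4] = d·G[:,4] = (10111101101)·(01000000000) mod 2 = 0+0+0+0+0+0+0+0+0+0+0 mod 2 = 0
  c[5] = d·G[:,5] = (10111101101)·(00100000000) mod 2 = 0+0+1+0+0+0+0+0+0+0+0 mod 2 = 1
  c[6] = d·G[:,6] = (10111101101)·(00010000000) mod 2 = 0+0+0+1+0+0+0+0+0+0+0 mod 2 = 1
  c[7] = d·G[:,7] = (10111101101)·(00001111111) mod 2 = 0+0+0+0+1+1+0+1+1+0+1 mod 2 = 1
  c[8] = d·G[:,8] = (10111101101)·(00001000000) mod 2 = 0+0+0+0+1+0+0+0+0+0+0 mod 2 = 1
  c[9] = d·G[:,9] = (10111101101)·(00000100000) mod 2 = 0+0+0+0+0+1+0+0+0+0+0 mod 2 = 1
  c[10] = d·G[:,10] = (10111101101)·(00000010000) mod 2 = 0+0+0+0+0+0+0+0+0+0+0 mod 2 = 0
  c[11] = d·G[:,11] = (10111101101)·(00000001000) mod 2 = 0+0+0+0+0+0+0+1+0+0+0 mod 2 = 1
  c[12] = d·G[:,12] = (10111101101)·(00000000100) mod 2 = 0+0+0+0+0+0+0+0+1+0+0 mod 2 = 1
  c[13] = d·G[:,13] = (10111101101)·(00000000010) mod 2 = 0+0+0+0+0+0+0+0+0+0+0 mod 2 = 0
  c[14] = d·G[:,14] = (10111101101)·(00000000001) mod 2 = 0+0+0+0+0+0+0+0+0+0+1 mod 2 = 1
Codeword = 111101111101101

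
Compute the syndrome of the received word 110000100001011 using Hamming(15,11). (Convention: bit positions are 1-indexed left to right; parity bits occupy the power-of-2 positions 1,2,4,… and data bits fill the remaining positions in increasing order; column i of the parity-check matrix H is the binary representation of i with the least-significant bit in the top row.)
Syndrome s = H · r^T (mod 2), r = 110000100001011:
  s[0] = (101010101010101)·(110000100001011) mod 2 = 1+0+0+0+0+0+1+0+0+0+0+0+0+0+1 mod 2 = 1
  s[1] = (011001100110011)·(110000100001011) mod 2 = 0+1+0+0+0+0+1+0+0+0+0+0+0+1+1 mod 2 = 0
  s[2] = (000111100001111)·(110000100001011) mod 2 = 0+0+0+0+0+0+1+0+0+0+0+1+0+1+1 mod 2 = 0
  s[3] = (000000011111111)·(110000100001011) mod 2 = 0+0+0+0+0+0+0+0+0+0+0+1+0+1+1 mod 2 = 1
Syndrome = 1001
Non-zero syndrome: error at position 9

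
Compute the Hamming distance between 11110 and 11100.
XOR = 00010, count of 1s = 1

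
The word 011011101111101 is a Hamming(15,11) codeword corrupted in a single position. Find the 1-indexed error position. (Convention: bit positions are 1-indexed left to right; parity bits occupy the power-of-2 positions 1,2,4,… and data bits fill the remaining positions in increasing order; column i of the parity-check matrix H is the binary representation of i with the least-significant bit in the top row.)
Syndrome s = H · r^T (mod 2), r = 011011101111101:
  s[0] = (101010101010101)·(011011101111101) mod 2 = 0+0+1+0+1+0+1+0+1+0+1+0+1+0+1 mod 2 = 1
  s[1] = (011001100110011)·(011011101111101) mod 2 = 0+1+1+0+0+1+1+0+0+1+1+0+0+0+1 mod 2 = 1
  s[2] = (000111100001111)·(011011101111101) mod 2 = 0+0+0+0+1+1+1+0+0+0+0+1+1+0+1 mod 2 = 0
  s[3] = (000000011111111)·(011011101111101) mod 2 = 0+0+0+0+0+0+0+0+1+1+1+1+1+0+1 mod 2 = 0
Syndrome = 1100
Column i of H is the binary representation of i, so the syndrome is the binary index of the flipped bit.
Read s = 1100 with s[0] as LSB: 1·2^0 + 1·2^1 + 0·2^2 + 0·2^3 = 3.
Error is at bit position 3.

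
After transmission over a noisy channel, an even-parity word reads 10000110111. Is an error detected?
Sum of received bits: 1+0+0+0+0+1+1+0+1+1+1 = 6; 6 mod 2 = 0. Result is 0 → no error detected.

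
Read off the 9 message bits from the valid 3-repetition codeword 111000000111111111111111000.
Split into 3-bit blocks: 111 000 000 111 111 111 111 111 000
Data = 100111110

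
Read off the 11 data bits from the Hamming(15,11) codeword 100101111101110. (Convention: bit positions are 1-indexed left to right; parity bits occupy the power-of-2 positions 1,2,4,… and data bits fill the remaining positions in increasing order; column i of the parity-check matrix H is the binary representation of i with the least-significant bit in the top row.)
Parity bits occupy power-of-2 positions; data bits are at positions {3,5,6,7,9,10,11,12,13,14,15} (1-indexed).
Extract: c[3]=0 c[5]=0 c[6]=1 c[7]=1 c[9]=1 c[10]=1 c[11]=0 c[12]=1 c[13]=1 c[14]=1 c[15]=0
Data = 00111101110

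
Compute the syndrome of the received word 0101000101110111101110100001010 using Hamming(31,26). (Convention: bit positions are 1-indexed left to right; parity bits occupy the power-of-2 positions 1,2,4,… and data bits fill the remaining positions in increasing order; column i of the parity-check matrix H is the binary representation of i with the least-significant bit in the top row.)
Syndrome s = H · r^T (mod 2), r = 0101000101110111101110100001010:
  s[0] = (1010101010101010101010101010101)·(0101000101110111101110100001010) mod 2 = 0+0+0+0+0+0+0+0+0+0+1+0+0+0+1+0+1+0+1+0+1+0+1+0+0+0+0+0+0+0+0 mod 2 = 0
  s[1] = (0110011001100110011001100110011)·(0101000101110111101110100001010) mod 2 = 0+1+0+0+0+0+0+0+0+1+1+0+0+1+1+0+0+0+1+0+0+0+1+0+0+0+0+0+0+1+0 mod 2 = 0
  s[2] = (0001111000011110000111100001111)·(0101000101110111101110100001010) mod 2 = 0+0+0+1+0+0+0+0+0+0+0+1+0+1+1+0+0+0+0+1+1+0+1+0+0+0+0+1+0+1+0 mod 2 = 1
  s[3] = (0000000111111110000000011111111)·(0101000101110111101110100001010) mod 2 = 0+0+0+0+0+0+0+1+0+1+1+1+0+1+1+0+0+0+0+0+0+0+0+0+0+0+0+1+0+1+0 mod 2 = 0
  s[4] = (0000000000000001111111111111111)·(0101000101110111101110100001010) mod 2 = 0+0+0+0+0+0+0+0+0+0+0+0+0+0+0+1+1+0+1+1+1+0+1+0+0+0+0+1+0+1+0 mod 2 = 0
Syndrome = 00100
Non-zero syndrome: error at position 4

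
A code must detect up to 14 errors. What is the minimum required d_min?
Detecting e errors requires d_min ≥ e + 1 = 14 + 1 = 15.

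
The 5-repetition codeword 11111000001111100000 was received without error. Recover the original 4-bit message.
Split into 5-bit blocks: 11111 00000 11111 00000
Data = 1010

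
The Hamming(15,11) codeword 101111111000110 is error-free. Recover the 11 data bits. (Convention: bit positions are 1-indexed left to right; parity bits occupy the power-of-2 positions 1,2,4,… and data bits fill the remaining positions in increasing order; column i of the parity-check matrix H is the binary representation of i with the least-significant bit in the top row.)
Parity bits occupy power-of-2 positions; data bits are at positions {3,5,6,7,9,10,11,12,13,14,15} (1-indexed).
Extract: c[3]=1 c[5]=1 c[6]=1 c[7]=1 c[9]=1 c[10]=0 c[11]=0 c[12]=0 c[13]=1 c[14]=1 c[15]=0
Data = 11111000110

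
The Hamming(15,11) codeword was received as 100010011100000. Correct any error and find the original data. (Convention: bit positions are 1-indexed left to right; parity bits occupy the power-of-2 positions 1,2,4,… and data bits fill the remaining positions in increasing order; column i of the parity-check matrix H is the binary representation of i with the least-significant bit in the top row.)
Syndrome s = H · r^T (mod 2), r = 100010011100000:
  s[0] = (101010101010101)·(100010011100000) mod 2 = 1+0+0+0+1+0+0+0+1+0+0+0+0+0+0 mod 2 = 1
  s[1] = (011001100110011)·(100010011100000) mod 2 = 0+0+0+0+0+0+0+0+0+1+0+0+0+0+0 mod 2 = 1
  s[2] = (000111100001111)·(100010011100000) mod 2 = 0+0+0+0+1+0+0+0+0+0+0+0+0+0+0 mod 2 = 1
  s[3] = (000000011111111)·(100010011100000) mod 2 = 0+0+0+0+0+0+0+1+1+1+0+0+0+0+0 mod 2 = 1
Syndrome = 1111
Column 15 of H equals this syndrome → error at bit 15 (1-indexed).
Flip bit 15: 100010011100000 → 100010011100001
Extract data bits at positions {3,5,6,7,9,10,11,12,13,14,15}: 01001100001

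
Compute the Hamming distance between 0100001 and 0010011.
XOR = 0110010, count of 1s = 3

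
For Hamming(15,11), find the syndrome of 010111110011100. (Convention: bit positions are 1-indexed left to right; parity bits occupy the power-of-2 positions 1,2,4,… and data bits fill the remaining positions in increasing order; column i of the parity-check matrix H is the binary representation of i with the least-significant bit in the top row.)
Syndrome s = H · r^T (mod 2), r = 010111110011100:
  s[0] = (101010101010101)·(010111110011100) mod 2 = 0+0+0+0+1+0+1+0+0+0+1+0+1+0+0 mod 2 = 0
  s[1] = (011001100110011)·(010111110011100) mod 2 = 0+1+0+0+0+1+1+0+0+0+1+0+0+0+0 mod 2 = 0
  s[2] = (000111100001111)·(010111110011100) mod 2 = 0+0+0+1+1+1+1+0+0+0+0+1+1+0+0 mod 2 = 0
  s[3] = (000000011111111)·(010111110011100) mod 2 = 0+0+0+0+0+0+0+1+0+0+1+1+1+0+0 mod 2 = 0
Syndrome = 0000
s = 0: no error detected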